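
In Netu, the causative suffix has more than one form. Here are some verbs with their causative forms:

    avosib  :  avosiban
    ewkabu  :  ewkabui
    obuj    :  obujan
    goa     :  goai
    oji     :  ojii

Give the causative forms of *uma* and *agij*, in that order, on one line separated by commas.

umai, agijan

The pattern is consonant vs. vowel: -an when the stem ends in a consonant (*avosib*, *obuj*); -i when the stem ends in a vowel (*ewkabu*, *goa*, *oji*).
*uma*: final sound = /a/, a vowel → -i → *umai*.
The final sound of *agij* is /j/, which is a consonant, so the suffix is -an, giving *agijan*.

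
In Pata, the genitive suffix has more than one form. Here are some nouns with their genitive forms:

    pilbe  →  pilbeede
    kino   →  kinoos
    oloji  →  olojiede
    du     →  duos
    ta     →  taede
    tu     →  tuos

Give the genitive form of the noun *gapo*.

gapoos

The suffix is conditioned by the last vowel: -os when the last vowel of the stem is a rounded vowel (*kino*, *du*, *tu*); -ede when the last vowel of the stem is an unrounded vowel (*pilbe*, *oloji*, *ta*).
Since the last vowel of *gapo* is /o/ (a rounded vowel), it takes -os, giving *gapoos*.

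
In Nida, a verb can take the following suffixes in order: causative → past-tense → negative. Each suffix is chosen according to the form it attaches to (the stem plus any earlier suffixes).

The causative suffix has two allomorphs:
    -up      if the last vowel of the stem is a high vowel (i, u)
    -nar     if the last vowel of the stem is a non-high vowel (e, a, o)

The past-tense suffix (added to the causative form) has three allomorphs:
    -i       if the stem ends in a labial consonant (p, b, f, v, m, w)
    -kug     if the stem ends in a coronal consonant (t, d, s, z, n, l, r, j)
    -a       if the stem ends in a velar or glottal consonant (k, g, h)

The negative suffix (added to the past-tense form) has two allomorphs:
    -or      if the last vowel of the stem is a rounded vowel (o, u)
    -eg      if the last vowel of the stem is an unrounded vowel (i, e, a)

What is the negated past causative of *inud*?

The last vowel of *inud* is /u/, which is a high vowel, so the causative suffix is -up, giving *inudup*.
The causative form *inudup* — final consonant /p/ (labial) → -i → *inudupi*.
The last vowel of the past-tense form *inudupi* is /i/, which is an unrounded vowel, so the negative suffix is -eg, giving *inudupieg*.

inudupieg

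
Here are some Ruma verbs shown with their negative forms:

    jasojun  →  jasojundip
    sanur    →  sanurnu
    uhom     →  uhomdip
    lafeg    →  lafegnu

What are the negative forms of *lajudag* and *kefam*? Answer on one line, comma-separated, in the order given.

lajudagnu, kefamdip

The alternation tracks the final consonant of the stem — -dip when the stem ends in a nasal (*jasojun*, *uhom*); -nu when the stem ends in a non-nasal consonant (*sanur*, *lafeg*).
*lajudag* — final consonant /g/ (non-nasal) → -nu → *lajudagnu*.
The final consonant of *kefam* is /m/, which is a nasal, so the suffix is -dip, giving *kefamdip*.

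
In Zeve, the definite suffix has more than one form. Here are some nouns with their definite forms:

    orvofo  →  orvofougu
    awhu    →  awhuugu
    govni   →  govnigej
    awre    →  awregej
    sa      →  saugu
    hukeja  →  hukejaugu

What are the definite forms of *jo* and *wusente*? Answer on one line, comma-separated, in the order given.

jougu, wusentegej

The suffix is conditioned by the last vowel: -gej when the last vowel of the stem is a front vowel (*govni*, *awre*); -ugu when the last vowel of the stem is a back vowel (*orvofo*, *awhu*, *sa*, *hukeja*).
*jo*: last vowel = /o/, a back vowel → -ugu → *jougu*.
*wusente* — last vowel /e/ (a front vowel) → -gej → *wusentegej*.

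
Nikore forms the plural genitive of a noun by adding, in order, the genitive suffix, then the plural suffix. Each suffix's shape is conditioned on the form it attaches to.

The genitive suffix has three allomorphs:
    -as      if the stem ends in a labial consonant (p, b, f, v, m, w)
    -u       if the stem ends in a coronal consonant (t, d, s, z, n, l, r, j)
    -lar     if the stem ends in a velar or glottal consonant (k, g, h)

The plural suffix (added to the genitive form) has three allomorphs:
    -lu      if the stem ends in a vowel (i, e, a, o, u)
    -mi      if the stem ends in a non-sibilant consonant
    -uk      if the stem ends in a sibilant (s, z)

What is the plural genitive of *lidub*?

lidubasuk

*lidub*: final consonant = /b/, labial → -as → *lidubas*.
The genitive form *lidubas* — final sound /s/ (a sibilant) → -uk → *lidubasuk*.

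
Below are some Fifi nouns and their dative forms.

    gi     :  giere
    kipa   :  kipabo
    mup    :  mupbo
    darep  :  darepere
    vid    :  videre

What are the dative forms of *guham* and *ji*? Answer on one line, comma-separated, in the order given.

Looking at the last vowel of each stem: -ere when the last vowel of the stem is a front vowel (*gi*, *darep*, *vid*); -bo when the last vowel of the stem is a back vowel (*kipa*, *mup*).
*guham* — last vowel /a/ (a back vowel) → -bo → *guhambo*.
*ji* — last vowel /i/ (a front vowel) → -ere → *jiere*.

guhambo, jiere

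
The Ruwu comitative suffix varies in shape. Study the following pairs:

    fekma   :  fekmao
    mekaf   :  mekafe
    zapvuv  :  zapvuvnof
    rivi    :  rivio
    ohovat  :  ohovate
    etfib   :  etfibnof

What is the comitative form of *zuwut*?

zuwute

The alternation tracks the final sound of the stem — -e when the stem ends in a voiceless consonant (*mekaf*, *ohovat*); -nof when the stem ends in a voiced consonant (*zapvuv*, *etfib*); -o when the stem ends in a vowel (*fekma*, *rivi*).
The final sound of *zuwut* is /t/, which is a voiceless consonant, so the suffix is -e, giving *zuwute*.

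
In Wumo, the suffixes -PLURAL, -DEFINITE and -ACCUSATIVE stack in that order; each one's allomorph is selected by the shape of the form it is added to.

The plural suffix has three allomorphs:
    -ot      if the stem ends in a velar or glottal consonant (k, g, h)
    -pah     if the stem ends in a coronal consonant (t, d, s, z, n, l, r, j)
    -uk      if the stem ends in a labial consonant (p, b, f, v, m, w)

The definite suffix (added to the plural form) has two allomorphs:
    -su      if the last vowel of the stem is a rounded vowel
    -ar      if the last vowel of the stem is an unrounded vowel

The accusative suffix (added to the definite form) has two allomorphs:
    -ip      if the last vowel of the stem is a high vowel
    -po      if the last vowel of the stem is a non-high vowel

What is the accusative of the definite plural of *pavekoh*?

pavekohotsuip

Since the final consonant of *pavekoh* is /h/ (velar/glottal), it takes -ot, giving *pavekohot*.
The last vowel of the plural form *pavekohot* is /o/, which is a rounded vowel, so the definite suffix is -su, giving *pavekohotsu*.
Since the last vowel of the definite form *pavekohotsu* is /u/ (a high vowel), it takes -ip, giving *pavekohotsuip*.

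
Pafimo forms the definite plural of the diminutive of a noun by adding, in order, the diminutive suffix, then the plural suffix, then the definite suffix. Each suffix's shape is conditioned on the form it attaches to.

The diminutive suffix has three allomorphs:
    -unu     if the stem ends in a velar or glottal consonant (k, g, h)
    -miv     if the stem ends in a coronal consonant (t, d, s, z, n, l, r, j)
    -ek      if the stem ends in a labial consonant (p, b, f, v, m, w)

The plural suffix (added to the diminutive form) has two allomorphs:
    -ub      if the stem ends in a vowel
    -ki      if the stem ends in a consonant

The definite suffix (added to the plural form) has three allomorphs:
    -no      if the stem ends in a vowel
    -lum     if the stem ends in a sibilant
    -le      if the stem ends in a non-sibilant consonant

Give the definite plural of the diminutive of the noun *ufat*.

Since the final consonant of *ufat* is /t/ (coronal), it takes -miv, giving *ufatmiv*.
The final sound of the diminutive form *ufatmiv* is /v/, which is a consonant, so the plural suffix is -ki, giving *ufatmivki*.
The plural form *ufatmivki* — final sound /i/ (a vowel) → -no → *ufatmivkino*.

ufatmivkino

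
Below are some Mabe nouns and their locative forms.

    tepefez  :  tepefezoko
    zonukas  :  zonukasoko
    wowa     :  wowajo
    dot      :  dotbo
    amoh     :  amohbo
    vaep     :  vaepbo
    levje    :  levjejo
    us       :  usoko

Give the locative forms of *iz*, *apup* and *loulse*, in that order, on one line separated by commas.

izoko, apupbo, loulsejo

The suffix is conditioned by the final sound: -oko when the stem ends in a sibilant (*tepefez*, *zonukas*, *us*); -bo when the stem ends in a non-sibilant consonant (*dot*, *amoh*, *vaep*); -jo when the stem ends in a vowel (*wowa*, *levje*).
*iz* — final sound /z/ (a sibilant) → -oko → *izoko*.
*apup* — final sound /p/ (a non-sibilant consonant) → -bo → *apupbo*.
Since the final sound of *loulse* is /e/ (a vowel), it takes -jo, giving *loulsejo*.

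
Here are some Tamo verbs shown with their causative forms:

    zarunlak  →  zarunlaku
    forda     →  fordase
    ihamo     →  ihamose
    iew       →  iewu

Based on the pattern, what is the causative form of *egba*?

egbase

The suffix is conditioned by the final sound: -u when the stem ends in a consonant (*zarunlak*, *iew*); -se when the stem ends in a vowel (*forda*, *ihamo*).
The final sound of *egba* is /a/, which is a vowel, so the suffix is -se, giving *egbase*.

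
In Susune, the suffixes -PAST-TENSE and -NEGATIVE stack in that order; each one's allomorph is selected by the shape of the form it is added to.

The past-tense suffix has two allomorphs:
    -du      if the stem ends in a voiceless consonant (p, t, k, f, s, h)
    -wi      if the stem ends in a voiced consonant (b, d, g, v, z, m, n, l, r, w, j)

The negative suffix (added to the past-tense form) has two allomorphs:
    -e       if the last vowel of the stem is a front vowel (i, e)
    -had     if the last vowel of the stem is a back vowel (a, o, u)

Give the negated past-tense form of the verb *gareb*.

The final consonant of *gareb* is /b/, which is voiced, so the past-tense suffix is -wi, giving *garebwi*.
The past-tense form *garebwi*: last vowel = /i/, a front vowel → -e → *garebwie*.

garebwie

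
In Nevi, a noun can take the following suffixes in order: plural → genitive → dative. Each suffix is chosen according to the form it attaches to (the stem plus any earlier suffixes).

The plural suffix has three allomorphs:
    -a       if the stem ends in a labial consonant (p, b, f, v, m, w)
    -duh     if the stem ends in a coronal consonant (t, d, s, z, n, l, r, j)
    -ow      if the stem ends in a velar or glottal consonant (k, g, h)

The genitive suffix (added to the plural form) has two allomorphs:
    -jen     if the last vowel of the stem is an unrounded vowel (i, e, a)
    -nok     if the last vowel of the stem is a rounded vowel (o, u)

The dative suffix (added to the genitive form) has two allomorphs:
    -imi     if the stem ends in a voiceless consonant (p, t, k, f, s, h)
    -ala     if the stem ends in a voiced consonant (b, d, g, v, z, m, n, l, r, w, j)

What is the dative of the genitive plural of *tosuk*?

tosukownokimi

*tosuk* — final consonant /k/ (velar/glottal) → -ow → *tosukow*.
Since the last vowel of the plural form *tosukow* is /o/ (a rounded vowel), it takes -nok, giving *tosukownok*.
The genitive form *tosukownok* — final consonant /k/ (voiceless) → -imi → *tosukownokimi*.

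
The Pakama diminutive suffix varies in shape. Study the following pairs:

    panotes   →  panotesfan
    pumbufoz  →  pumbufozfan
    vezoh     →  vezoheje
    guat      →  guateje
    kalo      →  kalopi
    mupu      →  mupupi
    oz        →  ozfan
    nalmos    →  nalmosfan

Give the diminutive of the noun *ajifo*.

ajifopi

The alternation tracks the final sound of the stem — -fan when the stem ends in a sibilant (*panotes*, *pumbufoz*, *oz*, *nalmos*); -eje when the stem ends in a non-sibilant consonant (*vezoh*, *guat*); -pi when the stem ends in a vowel (*kalo*, *mupu*).
The final sound of *ajifo* is /o/, which is a vowel, so the suffix is -pi, giving *ajifopi*.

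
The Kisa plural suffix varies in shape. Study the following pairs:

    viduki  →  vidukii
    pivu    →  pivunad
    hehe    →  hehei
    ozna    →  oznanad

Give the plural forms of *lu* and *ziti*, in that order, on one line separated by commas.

lunad, zitii

Looking at the last vowel of each stem: -i when the last vowel of the stem is a front vowel (*viduki*, *hehe*); -nad when the last vowel of the stem is a back vowel (*pivu*, *ozna*).
*lu*: last vowel = /u/, a back vowel → -nad → *lunad*.
*ziti*: last vowel = /i/, a front vowel → -i → *zitii*.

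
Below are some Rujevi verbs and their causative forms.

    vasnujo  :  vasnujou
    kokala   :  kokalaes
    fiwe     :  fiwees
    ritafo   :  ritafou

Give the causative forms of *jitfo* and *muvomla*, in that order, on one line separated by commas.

The suffix is conditioned by the last vowel: -u when the last vowel of the stem is a rounded vowel (*vasnujo*, *ritafo*); -es when the last vowel of the stem is an unrounded vowel (*kokala*, *fiwe*).
Since the last vowel of *jitfo* is /o/ (a rounded vowel), it takes -u, giving *jitfou*.
The last vowel of *muvomla* is /a/, which is an unrounded vowel, so the suffix is -es, giving *muvomlaes*.

jitfou, muvomlaes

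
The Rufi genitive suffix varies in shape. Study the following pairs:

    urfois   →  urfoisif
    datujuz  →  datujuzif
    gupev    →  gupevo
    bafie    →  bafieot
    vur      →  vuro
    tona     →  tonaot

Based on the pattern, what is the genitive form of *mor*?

The pattern is sibilance of the final sound: -if when the stem ends in a sibilant (*urfois*, *datujuz*); -o when the stem ends in a non-sibilant consonant (*gupev*, *vur*); -ot when the stem ends in a vowel (*bafie*, *tona*).
Since the final sound of *mor* is /r/ (a non-sibilant consonant), it takes -o, giving *moro*.

moro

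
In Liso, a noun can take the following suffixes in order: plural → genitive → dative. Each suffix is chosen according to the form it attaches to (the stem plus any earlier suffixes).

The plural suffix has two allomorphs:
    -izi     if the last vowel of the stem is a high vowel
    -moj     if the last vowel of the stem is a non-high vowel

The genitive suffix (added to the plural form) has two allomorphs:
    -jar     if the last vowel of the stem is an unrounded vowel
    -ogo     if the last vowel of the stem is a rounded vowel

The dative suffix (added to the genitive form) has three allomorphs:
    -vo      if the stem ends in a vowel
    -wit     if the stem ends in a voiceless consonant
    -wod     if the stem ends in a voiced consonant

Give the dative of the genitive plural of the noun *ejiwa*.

The last vowel of *ejiwa* is /a/, which is a non-high vowel, so the plural suffix is -moj, giving *ejiwamoj*.
Since the last vowel of the plural form *ejiwamoj* is /o/ (a rounded vowel), it takes -ogo, giving *ejiwamojogo*.
The final sound of the genitive form *ejiwamojogo* is /o/, which is a vowel, so the dative suffix is -vo, giving *ejiwamojogovo*.

ejiwamojogovo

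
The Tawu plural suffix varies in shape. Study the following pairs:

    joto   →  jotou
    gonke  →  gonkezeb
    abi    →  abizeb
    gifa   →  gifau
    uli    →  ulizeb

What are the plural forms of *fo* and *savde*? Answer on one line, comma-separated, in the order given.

fou, savdezeb

The suffix is conditioned by the last vowel: -zeb when the last vowel of the stem is a front vowel (*gonke*, *abi*, *uli*); -u when the last vowel of the stem is a back vowel (*joto*, *gifa*).
The last vowel of *fo* is /o/, which is a back vowel, so the suffix is -u, giving *fou*.
*savde* — last vowel /e/ (a front vowel) → -zeb → *savdezeb*.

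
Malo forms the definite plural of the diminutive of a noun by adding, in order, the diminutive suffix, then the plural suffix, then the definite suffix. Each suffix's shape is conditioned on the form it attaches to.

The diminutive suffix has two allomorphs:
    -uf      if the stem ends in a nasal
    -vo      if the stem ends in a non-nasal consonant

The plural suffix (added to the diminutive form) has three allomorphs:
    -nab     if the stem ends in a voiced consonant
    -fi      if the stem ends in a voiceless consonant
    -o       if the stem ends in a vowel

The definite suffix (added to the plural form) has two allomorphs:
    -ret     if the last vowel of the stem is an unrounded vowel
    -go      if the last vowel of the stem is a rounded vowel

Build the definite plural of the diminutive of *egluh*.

Since the final consonant of *egluh* is /h/ (non-nasal), it takes -vo, giving *egluhvo*.
The final sound of the diminutive form *egluhvo* is /o/, which is a vowel, so the plural suffix is -o, giving *egluhvoo*.
The last vowel of the plural form *egluhvoo* is /o/, which is a rounded vowel, so the definite suffix is -go, giving *egluhvoogo*.

egluhvoogo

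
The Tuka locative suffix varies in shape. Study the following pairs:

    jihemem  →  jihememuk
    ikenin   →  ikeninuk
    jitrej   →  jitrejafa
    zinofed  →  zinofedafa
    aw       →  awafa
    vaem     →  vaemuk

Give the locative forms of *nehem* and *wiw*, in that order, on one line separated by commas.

The suffix is conditioned by the final consonant: -uk when the stem ends in a nasal (*jihemem*, *ikenin*, *vaem*); -afa when the stem ends in a non-nasal consonant (*jitrej*, *zinofed*, *aw*).
*nehem* — final consonant /m/ (a nasal) → -uk → *nehemuk*.
*wiw*: final consonant = /w/, non-nasal → -afa → *wiwafa*.

nehemuk, wiwafa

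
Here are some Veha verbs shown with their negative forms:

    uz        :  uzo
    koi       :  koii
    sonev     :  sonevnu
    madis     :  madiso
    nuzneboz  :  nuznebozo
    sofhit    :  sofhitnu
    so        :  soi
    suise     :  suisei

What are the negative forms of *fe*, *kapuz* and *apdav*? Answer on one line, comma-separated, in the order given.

fei, kapuzo, apdavnu

The alternation tracks the final sound of the stem — -o when the stem ends in a sibilant (*uz*, *madis*, *nuzneboz*); -nu when the stem ends in a non-sibilant consonant (*sonev*, *sofhit*); -i when the stem ends in a vowel (*koi*, *so*, *suise*).
*fe* — final sound /e/ (a vowel) → -i → *fei*.
*kapuz*: final sound = /z/, a sibilant → -o → *kapuzo*.
Since the final sound of *apdav* is /v/ (a non-sibilant consonant), it takes -nu, giving *apdavnu*.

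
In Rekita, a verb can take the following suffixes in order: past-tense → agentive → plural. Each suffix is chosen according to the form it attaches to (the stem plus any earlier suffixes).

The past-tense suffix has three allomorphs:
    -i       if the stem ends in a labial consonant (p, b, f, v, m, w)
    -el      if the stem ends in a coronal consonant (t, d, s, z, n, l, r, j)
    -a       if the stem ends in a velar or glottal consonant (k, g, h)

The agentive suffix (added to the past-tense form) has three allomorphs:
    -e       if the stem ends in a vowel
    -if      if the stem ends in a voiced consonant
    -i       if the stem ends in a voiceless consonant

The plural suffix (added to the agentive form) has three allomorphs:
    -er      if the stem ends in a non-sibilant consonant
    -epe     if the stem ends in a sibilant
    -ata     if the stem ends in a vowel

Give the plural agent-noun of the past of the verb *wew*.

wewieata

*wew*: final consonant = /w/, labial → -i → *wewi*.
The past-tense form *wewi*: final sound = /i/, a vowel → -e → *wewie*.
The final sound of the agentive form *wewie* is /e/, which is a vowel, so the plural suffix is -ata, giving *wewieata*.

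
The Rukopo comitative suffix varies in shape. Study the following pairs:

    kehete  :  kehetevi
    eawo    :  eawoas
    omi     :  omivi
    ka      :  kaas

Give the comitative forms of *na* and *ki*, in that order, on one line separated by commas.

naas, kivi

The pattern is front/back vowel harmony: -vi when the last vowel of the stem is a front vowel (*kehete*, *omi*); -as when the last vowel of the stem is a back vowel (*eawo*, *ka*).
The last vowel of *na* is /a/, which is a back vowel, so the suffix is -as, giving *naas*.
*ki* — last vowel /i/ (a front vowel) → -vi → *kivi*.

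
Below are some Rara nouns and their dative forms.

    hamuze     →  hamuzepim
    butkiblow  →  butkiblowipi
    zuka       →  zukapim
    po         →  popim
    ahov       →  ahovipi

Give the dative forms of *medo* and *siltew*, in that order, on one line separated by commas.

medopim, siltewipi

The pattern is consonant vs. vowel: -ipi when the stem ends in a consonant (*butkiblow*, *ahov*); -pim when the stem ends in a vowel (*hamuze*, *zuka*, *po*).
The final sound of *medo* is /o/, which is a vowel, so the suffix is -pim, giving *medopim*.
The final sound of *siltew* is /w/, which is a consonant, so the suffix is -ipi, giving *siltewipi*.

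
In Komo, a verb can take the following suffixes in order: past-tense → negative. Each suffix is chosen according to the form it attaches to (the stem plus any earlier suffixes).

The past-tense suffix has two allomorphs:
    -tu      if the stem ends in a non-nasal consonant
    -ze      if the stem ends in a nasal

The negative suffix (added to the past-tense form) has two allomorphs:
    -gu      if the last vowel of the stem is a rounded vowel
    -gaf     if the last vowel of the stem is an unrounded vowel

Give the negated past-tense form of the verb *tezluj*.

Since the final consonant of *tezluj* is /j/ (non-nasal), it takes -tu, giving *tezlujtu*.
The past-tense form *tezlujtu* — last vowel /u/ (a rounded vowel) → -gu → *tezlujtugu*.

tezlujtugu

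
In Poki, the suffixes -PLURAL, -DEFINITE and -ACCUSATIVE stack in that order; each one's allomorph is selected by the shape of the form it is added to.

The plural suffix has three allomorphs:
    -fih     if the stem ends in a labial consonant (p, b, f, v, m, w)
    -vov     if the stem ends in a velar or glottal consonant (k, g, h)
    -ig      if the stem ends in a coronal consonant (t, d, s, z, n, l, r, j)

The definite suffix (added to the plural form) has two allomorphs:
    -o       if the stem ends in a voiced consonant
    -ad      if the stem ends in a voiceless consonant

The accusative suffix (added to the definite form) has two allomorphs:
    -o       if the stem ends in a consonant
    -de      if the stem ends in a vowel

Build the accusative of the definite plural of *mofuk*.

The final consonant of *mofuk* is /k/, which is velar/glottal, so the plural suffix is -vov, giving *mofukvov*.
The plural form *mofukvov* — final consonant /v/ (voiced) → -o → *mofukvovo*.
The definite form *mofukvovo*: final sound = /o/, a vowel → -de → *mofukvovode*.

mofukvovode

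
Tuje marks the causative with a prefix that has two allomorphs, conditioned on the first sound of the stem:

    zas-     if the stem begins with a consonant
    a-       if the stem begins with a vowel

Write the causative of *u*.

au

*u*: first sound = /u/, a vowel → a- → *au*.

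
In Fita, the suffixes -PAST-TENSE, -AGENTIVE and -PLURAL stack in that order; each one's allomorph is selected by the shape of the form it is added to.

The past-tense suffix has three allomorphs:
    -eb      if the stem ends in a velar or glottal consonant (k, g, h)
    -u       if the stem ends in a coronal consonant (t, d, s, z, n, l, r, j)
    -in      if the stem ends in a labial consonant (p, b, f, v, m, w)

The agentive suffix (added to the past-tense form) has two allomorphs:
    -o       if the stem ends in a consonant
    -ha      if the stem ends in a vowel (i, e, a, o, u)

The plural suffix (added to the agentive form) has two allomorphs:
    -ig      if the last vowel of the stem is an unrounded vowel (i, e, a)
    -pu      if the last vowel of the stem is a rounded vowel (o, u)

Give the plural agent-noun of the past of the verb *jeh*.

*jeh* — final consonant /h/ (velar/glottal) → -eb → *jeheb*.
The past-tense form *jeheb*: final sound = /b/, a consonant → -o → *jehebo*.
The agentive form *jehebo* — last vowel /o/ (a rounded vowel) → -pu → *jehebopu*.

jehebopu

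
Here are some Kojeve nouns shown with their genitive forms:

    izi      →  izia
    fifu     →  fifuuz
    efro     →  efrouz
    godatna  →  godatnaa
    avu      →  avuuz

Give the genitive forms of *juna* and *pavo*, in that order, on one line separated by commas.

The pattern is rounding harmony: -uz when the last vowel of the stem is a rounded vowel (*fifu*, *efro*, *avu*); -a when the last vowel of the stem is an unrounded vowel (*izi*, *godatna*).
Since the last vowel of *juna* is /a/ (an unrounded vowel), it takes -a, giving *junaa*.
Since the last vowel of *pavo* is /o/ (a rounded vowel), it takes -uz, giving *pavouz*.

junaa, pavouz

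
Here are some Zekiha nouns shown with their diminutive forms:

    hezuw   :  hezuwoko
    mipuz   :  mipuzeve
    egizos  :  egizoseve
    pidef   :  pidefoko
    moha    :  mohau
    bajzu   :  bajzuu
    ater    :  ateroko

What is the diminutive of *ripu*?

The suffix is conditioned by the final sound: -eve when the stem ends in a sibilant (*mipuz*, *egizos*); -oko when the stem ends in a non-sibilant consonant (*hezuw*, *pidef*, *ater*); -u when the stem ends in a vowel (*moha*, *bajzu*).
Since the final sound of *ripu* is /u/ (a vowel), it takes -u, giving *ripuu*.

ripuu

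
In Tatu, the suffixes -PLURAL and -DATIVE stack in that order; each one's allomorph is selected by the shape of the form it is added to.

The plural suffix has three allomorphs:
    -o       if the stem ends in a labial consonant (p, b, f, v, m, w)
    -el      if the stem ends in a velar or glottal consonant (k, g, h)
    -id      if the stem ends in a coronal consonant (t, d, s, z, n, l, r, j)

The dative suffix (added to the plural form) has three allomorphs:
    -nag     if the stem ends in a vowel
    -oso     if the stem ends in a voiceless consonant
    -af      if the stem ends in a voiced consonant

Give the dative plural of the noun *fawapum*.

fawapumonag

The final consonant of *fawapum* is /m/, which is labial, so the plural suffix is -o, giving *fawapumo*.
The plural form *fawapumo* — final sound /o/ (a vowel) → -nag → *fawapumonag*.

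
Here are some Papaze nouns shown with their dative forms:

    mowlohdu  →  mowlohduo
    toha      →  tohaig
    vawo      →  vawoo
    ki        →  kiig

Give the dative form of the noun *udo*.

udoo

Looking at the last vowel of each stem: -o when the last vowel of the stem is a rounded vowel (*mowlohdu*, *vawo*); -ig when the last vowel of the stem is an unrounded vowel (*toha*, *ki*).
The last vowel of *udo* is /o/, which is a rounded vowel, so the suffix is -o, giving *udoo*.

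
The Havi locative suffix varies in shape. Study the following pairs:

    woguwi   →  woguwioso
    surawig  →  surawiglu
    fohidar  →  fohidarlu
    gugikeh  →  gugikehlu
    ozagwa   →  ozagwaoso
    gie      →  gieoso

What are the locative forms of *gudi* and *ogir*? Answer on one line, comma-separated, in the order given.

gudioso, ogirlu

The alternation tracks the final sound of the stem — -lu when the stem ends in a consonant (*surawig*, *fohidar*, *gugikeh*); -oso when the stem ends in a vowel (*woguwi*, *ozagwa*, *gie*).
*gudi* — final sound /i/ (a vowel) → -oso → *gudioso*.
The final sound of *ogir* is /r/, which is a consonant, so the suffix is -lu, giving *ogirlu*.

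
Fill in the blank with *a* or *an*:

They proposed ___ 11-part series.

an

The indefinite article is chosen by the initial *sound* of the following word, not its spelling.
The number *11* is spoken "eleven", beginning with /ɪˈlɛvən/ — a vowel sound.
So the article is *an*: They proposed an 11-part series.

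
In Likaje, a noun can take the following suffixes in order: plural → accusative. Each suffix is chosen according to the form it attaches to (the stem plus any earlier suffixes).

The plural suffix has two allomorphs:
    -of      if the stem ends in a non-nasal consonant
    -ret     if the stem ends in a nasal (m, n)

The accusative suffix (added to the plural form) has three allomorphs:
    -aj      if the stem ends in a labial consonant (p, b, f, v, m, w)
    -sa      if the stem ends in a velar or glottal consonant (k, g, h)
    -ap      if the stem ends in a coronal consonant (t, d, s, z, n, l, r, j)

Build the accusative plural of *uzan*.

*uzan*: final consonant = /n/, a nasal → -ret → *uzanret*.
Since the final consonant of the plural form *uzanret* is /t/ (coronal), it takes -ap, giving *uzanretap*.

uzanretap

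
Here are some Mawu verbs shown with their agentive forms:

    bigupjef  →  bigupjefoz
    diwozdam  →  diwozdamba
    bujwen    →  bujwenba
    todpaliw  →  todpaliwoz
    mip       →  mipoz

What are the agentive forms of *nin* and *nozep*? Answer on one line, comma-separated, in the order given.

The suffix is conditioned by the final consonant: -ba when the stem ends in a nasal (*diwozdam*, *bujwen*); -oz when the stem ends in a non-nasal consonant (*bigupjef*, *todpaliw*, *mip*).
*nin*: final consonant = /n/, a nasal → -ba → *ninba*.
Since the final consonant of *nozep* is /p/ (non-nasal), it takes -oz, giving *nozepoz*.

ninba, nozepoz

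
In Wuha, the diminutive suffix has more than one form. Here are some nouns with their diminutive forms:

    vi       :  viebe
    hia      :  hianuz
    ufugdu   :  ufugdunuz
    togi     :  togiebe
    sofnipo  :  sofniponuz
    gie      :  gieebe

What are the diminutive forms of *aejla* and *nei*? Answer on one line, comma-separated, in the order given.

aejlanuz, neiebe

The suffix is conditioned by the last vowel: -ebe when the last vowel of the stem is a front vowel (*vi*, *togi*, *gie*); -nuz when the last vowel of the stem is a back vowel (*hia*, *ufugdu*, *sofnipo*).
*aejla* — last vowel /a/ (a back vowel) → -nuz → *aejlanuz*.
The last vowel of *nei* is /i/, which is a front vowel, so the suffix is -ebe, giving *neiebe*.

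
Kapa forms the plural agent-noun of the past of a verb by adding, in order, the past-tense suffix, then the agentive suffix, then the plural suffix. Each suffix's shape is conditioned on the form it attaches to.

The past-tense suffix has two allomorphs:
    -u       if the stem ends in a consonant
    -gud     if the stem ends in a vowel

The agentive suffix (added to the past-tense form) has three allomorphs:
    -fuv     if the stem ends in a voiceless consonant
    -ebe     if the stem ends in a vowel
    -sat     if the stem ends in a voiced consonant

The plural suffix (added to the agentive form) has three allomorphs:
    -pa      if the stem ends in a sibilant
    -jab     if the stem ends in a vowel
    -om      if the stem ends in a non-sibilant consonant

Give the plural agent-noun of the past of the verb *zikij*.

zikijuebejab

The final sound of *zikij* is /j/, which is a consonant, so the past-tense suffix is -u, giving *zikiju*.
The past-tense form *zikiju* — final sound /u/ (a vowel) → -ebe → *zikijuebe*.
The final sound of the agentive form *zikijuebe* is /e/, which is a vowel, so the plural suffix is -jab, giving *zikijuebejab*.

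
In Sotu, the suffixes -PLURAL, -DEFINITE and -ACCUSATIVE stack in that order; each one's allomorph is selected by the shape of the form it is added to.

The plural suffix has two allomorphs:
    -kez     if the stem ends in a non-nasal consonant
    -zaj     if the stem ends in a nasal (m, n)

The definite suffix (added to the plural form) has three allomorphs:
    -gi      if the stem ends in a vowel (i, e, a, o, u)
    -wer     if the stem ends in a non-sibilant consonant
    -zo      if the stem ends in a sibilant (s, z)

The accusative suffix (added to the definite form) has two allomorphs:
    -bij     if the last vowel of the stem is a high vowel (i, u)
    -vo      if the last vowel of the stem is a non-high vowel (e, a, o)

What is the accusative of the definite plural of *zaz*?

zazkezzovo

The final consonant of *zaz* is /z/, which is non-nasal, so the plural suffix is -kez, giving *zazkez*.
The plural form *zazkez*: final sound = /z/, a sibilant → -zo → *zazkezzo*.
The definite form *zazkezzo* — last vowel /o/ (a non-high vowel) → -vo → *zazkezzovo*.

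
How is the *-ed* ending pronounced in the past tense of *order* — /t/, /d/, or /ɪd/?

/d/

The stem *order* ends in a voiced sound other than /d/.
The -ed suffix is realized as /ɪd/ after /t, d/; as /t/ after other voiceless consonants; and as /d/ after other voiced sounds.
So -ed on *order* is pronounced /d/.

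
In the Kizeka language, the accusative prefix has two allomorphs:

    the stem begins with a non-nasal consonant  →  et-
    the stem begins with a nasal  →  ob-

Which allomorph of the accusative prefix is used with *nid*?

*nid*: first consonant = /n/, a nasal → ob-.

ob-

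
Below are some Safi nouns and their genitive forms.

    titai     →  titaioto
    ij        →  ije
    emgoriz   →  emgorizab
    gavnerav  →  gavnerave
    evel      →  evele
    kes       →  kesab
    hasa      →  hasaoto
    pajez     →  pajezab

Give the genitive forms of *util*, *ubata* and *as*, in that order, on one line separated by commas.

utile, ubataoto, asab

Looking at the final sound of each stem: -ab when the stem ends in a sibilant (*emgoriz*, *kes*, *pajez*); -e when the stem ends in a non-sibilant consonant (*ij*, *gavnerav*, *evel*); -oto when the stem ends in a vowel (*titai*, *hasa*).
Since the final sound of *util* is /l/ (a non-sibilant consonant), it takes -e, giving *utile*.
*ubata*: final sound = /a/, a vowel → -oto → *ubataoto*.
The final sound of *as* is /s/, which is a sibilant, so the suffix is -ab, giving *asab*.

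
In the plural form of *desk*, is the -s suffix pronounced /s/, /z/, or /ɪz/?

The stem *desk* ends in a voiceless non-sibilant consonant.
The plural suffix surfaces as /ɪz/ after sibilants, /s/ after other voiceless consonants, and /z/ after other voiced sounds.
So the plural -s on *desk* is pronounced /s/.

/s/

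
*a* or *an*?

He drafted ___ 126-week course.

a

The indefinite article is chosen by the initial *sound* of the following word, not its spelling.
The number *126* is spoken "one hundred …", beginning with /wʌn/ — a consonant sound.
So the article is *a*: He drafted a 126-week course.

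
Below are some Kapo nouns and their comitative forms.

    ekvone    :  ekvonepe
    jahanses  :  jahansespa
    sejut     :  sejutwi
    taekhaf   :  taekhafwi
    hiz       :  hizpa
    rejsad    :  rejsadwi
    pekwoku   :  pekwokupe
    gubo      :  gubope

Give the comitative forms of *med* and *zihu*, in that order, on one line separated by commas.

The alternation tracks the final sound of the stem — -pa when the stem ends in a sibilant (*jahanses*, *hiz*); -wi when the stem ends in a non-sibilant consonant (*sejut*, *taekhaf*, *rejsad*); -pe when the stem ends in a vowel (*ekvone*, *pekwoku*, *gubo*).
The final sound of *med* is /d/, which is a non-sibilant consonant, so the suffix is -wi, giving *medwi*.
Since the final sound of *zihu* is /u/ (a vowel), it takes -pe, giving *zihupe*.

medwi, zihupe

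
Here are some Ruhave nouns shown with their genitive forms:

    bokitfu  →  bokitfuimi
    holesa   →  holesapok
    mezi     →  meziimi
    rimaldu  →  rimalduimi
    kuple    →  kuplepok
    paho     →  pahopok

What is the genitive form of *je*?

The pattern is height harmony: -imi when the last vowel of the stem is a high vowel (*bokitfu*, *mezi*, *rimaldu*); -pok when the last vowel of the stem is a non-high vowel (*holesa*, *kuple*, *paho*).
*je* — last vowel /e/ (a non-high vowel) → -pok → *jepok*.

jepok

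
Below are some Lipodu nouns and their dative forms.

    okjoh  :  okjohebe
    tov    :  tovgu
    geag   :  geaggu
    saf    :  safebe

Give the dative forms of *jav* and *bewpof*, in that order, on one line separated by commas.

The suffix is conditioned by the final consonant: -ebe when the stem ends in a voiceless consonant (*okjoh*, *saf*); -gu when the stem ends in a voiced consonant (*tov*, *geag*).
Since the final consonant of *jav* is /v/ (voiced), it takes -gu, giving *javgu*.
The final consonant of *bewpof* is /f/, which is voiceless, so the suffix is -ebe, giving *bewpofebe*.

javgu, bewpofebe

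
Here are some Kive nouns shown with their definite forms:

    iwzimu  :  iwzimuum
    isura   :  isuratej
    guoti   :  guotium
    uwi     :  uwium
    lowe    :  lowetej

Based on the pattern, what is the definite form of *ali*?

alium

Looking at the last vowel of each stem: -um when the last vowel of the stem is a high vowel (*iwzimu*, *guoti*, *uwi*); -tej when the last vowel of the stem is a non-high vowel (*isura*, *lowe*).
The last vowel of *ali* is /i/, which is a high vowel, so the suffix is -um, giving *alium*.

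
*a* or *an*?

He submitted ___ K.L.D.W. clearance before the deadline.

a

The indefinite article is chosen by the initial *sound* of the following word, not its spelling.
The initialism *K.L.D.W.* is read letter by letter; the first letter, K, is pronounced /keɪ/, which begins with a consonant sound.
So the article is *a*: He submitted a K.L.D.W. clearance before the deadline.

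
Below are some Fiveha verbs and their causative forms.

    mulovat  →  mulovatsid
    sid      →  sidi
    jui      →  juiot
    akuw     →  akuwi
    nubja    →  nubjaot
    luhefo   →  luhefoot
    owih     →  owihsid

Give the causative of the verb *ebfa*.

The suffix is conditioned by the final sound: -sid when the stem ends in a voiceless consonant (*mulovat*, *owih*); -i when the stem ends in a voiced consonant (*sid*, *akuw*); -ot when the stem ends in a vowel (*jui*, *nubja*, *luhefo*).
*ebfa* — final sound /a/ (a vowel) → -ot → *ebfaot*.

ebfaot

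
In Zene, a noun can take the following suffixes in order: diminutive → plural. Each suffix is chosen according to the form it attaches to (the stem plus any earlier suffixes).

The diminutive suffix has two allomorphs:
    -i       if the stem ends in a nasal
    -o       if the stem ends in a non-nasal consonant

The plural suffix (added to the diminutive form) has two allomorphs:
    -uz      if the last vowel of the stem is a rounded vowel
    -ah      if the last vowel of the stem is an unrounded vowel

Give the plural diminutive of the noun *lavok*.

The final consonant of *lavok* is /k/, which is non-nasal, so the diminutive suffix is -o, giving *lavoko*.
The diminutive form *lavoko* — last vowel /o/ (a rounded vowel) → -uz → *lavokouz*.

lavokouz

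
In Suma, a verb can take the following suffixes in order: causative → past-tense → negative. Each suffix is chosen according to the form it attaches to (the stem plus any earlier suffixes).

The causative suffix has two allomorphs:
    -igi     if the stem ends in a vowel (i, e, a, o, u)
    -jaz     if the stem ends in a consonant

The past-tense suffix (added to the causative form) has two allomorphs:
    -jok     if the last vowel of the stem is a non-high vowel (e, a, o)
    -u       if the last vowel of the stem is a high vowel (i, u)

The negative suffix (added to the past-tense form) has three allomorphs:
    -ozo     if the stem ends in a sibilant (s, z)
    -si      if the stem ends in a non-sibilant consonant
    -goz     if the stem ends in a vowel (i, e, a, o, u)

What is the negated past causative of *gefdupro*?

gefduproigiugoz

The final sound of *gefdupro* is /o/, which is a vowel, so the causative suffix is -igi, giving *gefduproigi*.
The last vowel of the causative form *gefduproigi* is /i/, which is a high vowel, so the past-tense suffix is -u, giving *gefduproigiu*.
The past-tense form *gefduproigiu* — final sound /u/ (a vowel) → -goz → *gefduproigiugoz*.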